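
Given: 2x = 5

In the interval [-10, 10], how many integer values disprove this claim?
Counterexamples in [-10, 10]: {-10, -9, -8, -7, -6, -5, -4, -3, -2, -1, 0, 1, 2, 3, 4, 5, 6, 7, 8, 9, 10}.

Counting them gives 21 values.

Answer: 21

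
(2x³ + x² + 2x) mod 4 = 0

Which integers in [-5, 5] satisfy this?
Holds for: {-4, -2, 0, 2, 4}
Fails for: {-5, -3, -1, 1, 3, 5}

Answer: {-4, -2, 0, 2, 4}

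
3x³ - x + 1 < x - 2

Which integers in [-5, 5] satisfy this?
Holds for: {-5, -4, -3, -2}
Fails for: {-1, 0, 1, 2, 3, 4, 5}

Answer: {-5, -4, -3, -2}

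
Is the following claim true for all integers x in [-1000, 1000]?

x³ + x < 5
The claim fails at x = 2:
x = 2: LHS = 2³ + 2 = 10; 10 < 5 — FAILS

Because a single integer refutes it, the statement is false.

Answer: False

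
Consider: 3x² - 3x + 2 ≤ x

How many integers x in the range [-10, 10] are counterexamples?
Counterexamples in [-10, 10]: {-10, -9, -8, -7, -6, -5, -4, -3, -2, -1, 0, 1, 2, 3, 4, 5, 6, 7, 8, 9, 10}.

Counting them gives 21 values.

Answer: 21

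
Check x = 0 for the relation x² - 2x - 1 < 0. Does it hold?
x = 0: LHS = 0² - 2·0 - 1 = -1; -1 < 0 — holds

The relation is satisfied at x = 0.

Answer: Yes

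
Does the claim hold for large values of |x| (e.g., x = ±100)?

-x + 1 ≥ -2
x = 100: LHS = -100 + 1 = -99; -99 ≥ -2 — FAILS
x = -100: LHS = -(-100) + 1 = 101; 101 ≥ -2 — holds

Answer: Partially: fails for x = 100, holds for x = -100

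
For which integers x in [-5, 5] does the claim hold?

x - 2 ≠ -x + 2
Holds for: {-5, -4, -3, -2, -1, 0, 1, 3, 4, 5}
Fails for: {2}

Answer: {-5, -4, -3, -2, -1, 0, 1, 3, 4, 5}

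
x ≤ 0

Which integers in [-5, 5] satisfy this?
Holds for: {-5, -4, -3, -2, -1, 0}
Fails for: {1, 2, 3, 4, 5}

Answer: {-5, -4, -3, -2, -1, 0}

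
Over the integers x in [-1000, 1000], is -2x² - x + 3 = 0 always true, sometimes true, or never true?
Holds at x = 1: LHS = -2·1² - 1 + 3 = 0; 0 = 0 — holds
Fails at x = 0: LHS = -2·0² - 0 + 3 = 3; 3 = 0 — FAILS
It is satisfied by some integers in the range but not all.

Answer: Sometimes true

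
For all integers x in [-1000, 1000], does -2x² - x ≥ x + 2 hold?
The claim fails at x = 0:
x = 0: LHS = -2·0² - 0 = 0, RHS = 0 + 2 = 2; 0 ≥ 2 — FAILS

Because a single integer refutes it, the statement is false.

Answer: False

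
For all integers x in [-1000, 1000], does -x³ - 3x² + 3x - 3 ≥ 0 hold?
The claim fails at x = 0:
x = 0: LHS = -0³ - 3·0² + 3·0 - 3 = -3; -3 ≥ 0 — FAILS

Because a single integer refutes it, the statement is false.

Answer: False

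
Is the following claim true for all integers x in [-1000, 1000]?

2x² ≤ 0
The claim fails at x = 1:
x = 1: LHS = 2·1² = 2; 2 ≤ 0 — FAILS

Because a single integer refutes it, the statement is false.

Answer: False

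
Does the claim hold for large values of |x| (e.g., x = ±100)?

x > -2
x = 100: 100 > -2 — holds
x = -100: -100 > -2 — FAILS

Answer: Partially: holds for x = 100, fails for x = -100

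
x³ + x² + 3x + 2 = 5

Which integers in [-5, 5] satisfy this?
Track d = LHS − RHS over the integers in [-5, 5]. Equality would need d = 0, but d changes sign only between consecutive integers, jumping over 0:
x = 0: LHS = 0³ + 0² + 3·0 + 2 = 2; 2 = 5 — FAILS  (d = -3)
x = 1: LHS = 1³ + 1² + 3·1 + 2 = 7; 7 = 5 — FAILS  (d = 2)
Away from these crossings d keeps a constant sign, and checking every integer in [-5, 5] confirms d ≠ 0 throughout. Hence the two sides are never equal, so the claimed relation (=) fails for every integer in [-5, 5].

Answer: None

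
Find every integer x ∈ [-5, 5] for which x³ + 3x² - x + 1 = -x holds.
Track d = LHS − RHS over the integers in [-5, 5]. Equality would need d = 0, but d changes sign only between consecutive integers, jumping over 0:
x = -4: LHS = (-4)³ + 3·(-4)² - (-4) + 1 = -11, RHS = -(-4) = 4; -11 = 4 — FAILS  (d = -15)
x = -3: LHS = (-3)³ + 3·(-3)² - (-3) + 1 = 4, RHS = -(-3) = 3; 4 = 3 — FAILS  (d = 1)
Away from these crossings d keeps a constant sign, and checking every integer in [-5, 5] confirms d ≠ 0 throughout. Hence the two sides are never equal, so the claimed relation (=) fails for every integer in [-5, 5].

Answer: None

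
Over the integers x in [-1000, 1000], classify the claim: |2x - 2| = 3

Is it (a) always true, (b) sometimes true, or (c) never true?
Track d = LHS − RHS over the integers in [-1000, 1000]. Equality would need d = 0, but d changes sign only between consecutive integers, jumping over 0:
x = -1: LHS = |2·(-1) - 2| = |-4| = 4; 4 = 3 — FAILS  (d = 1)
x = 0: LHS = |2·0 - 2| = |-2| = 2; 2 = 3 — FAILS  (d = -1)
x = 2: LHS = |2·2 - 2| = |2| = 2; 2 = 3 — FAILS  (d = -1)
x = 3: LHS = |2·3 - 2| = |4| = 4; 4 = 3 — FAILS  (d = 1)
Away from these crossings d keeps a constant sign, and checking every integer in [-1000, 1000] confirms d ≠ 0 throughout. Hence the two sides are never equal, so the claimed relation (=) fails for every integer in [-1000, 1000].

No integer in the range satisfies it.

Answer: Never true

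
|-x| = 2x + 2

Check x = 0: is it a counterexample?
Substitute x = 0 into the relation:
x = 0: LHS = |-0| = |0| = 0, RHS = 2·0 + 2 = 2; 0 = 2 — FAILS

Since the claim fails at x = 0, this value is a counterexample.

Answer: Yes, x = 0 is a counterexample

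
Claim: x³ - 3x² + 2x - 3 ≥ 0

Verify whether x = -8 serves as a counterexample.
Substitute x = -8 into the relation:
x = -8: LHS = (-8)³ - 3·(-8)² + 2·(-8) - 3 = -723; -723 ≥ 0 — FAILS

Since the claim fails at x = -8, this value is a counterexample.

Answer: Yes, x = -8 is a counterexample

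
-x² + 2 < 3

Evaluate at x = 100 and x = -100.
x = 100: LHS = -100² + 2 = -9998; -9998 < 3 — holds
x = -100: LHS = -(-100)² + 2 = -9998; -9998 < 3 — holds

Answer: Yes, holds for both x = 100 and x = -100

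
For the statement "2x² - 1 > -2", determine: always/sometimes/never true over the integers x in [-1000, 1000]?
Over all integers in [-1000, 1000], LHS − RHS is smallest at x = 0, where it equals 1:
x = 0: LHS = 2·0² - 1 = -1; -1 > -2 — holds
At the ends of the range:
x = -1000: LHS = 2·(-1000)² - 1 = 1999999; 1999999 > -2 — holds
x = 1000: LHS = 2·1000² - 1 = 1999999; 1999999 > -2 — holds
Hence LHS − RHS is never zero or negative, i.e. LHS > RHS throughout, so the relation holds for every integer in [-1000, 1000].

No counterexample exists.

Answer: Always true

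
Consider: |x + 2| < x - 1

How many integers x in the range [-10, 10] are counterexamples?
Counterexamples in [-10, 10]: {-10, -9, -8, -7, -6, -5, -4, -3, -2, -1, 0, 1, 2, 3, 4, 5, 6, 7, 8, 9, 10}.

Counting them gives 21 values.

Answer: 21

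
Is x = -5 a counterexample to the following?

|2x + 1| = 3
Substitute x = -5 into the relation:
x = -5: LHS = |2·(-5) + 1| = |-9| = 9; 9 = 3 — FAILS

Since the claim fails at x = -5, this value is a counterexample.

Answer: Yes, x = -5 is a counterexample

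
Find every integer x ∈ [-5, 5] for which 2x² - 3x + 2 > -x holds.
Over all integers in [-5, 5], LHS − RHS is smallest at x = 0, where it equals 2:
x = 0: LHS = 2·0² - 3·0 + 2 = 2, RHS = -0 = 0; 2 > 0 — holds
At the ends of the range:
x = -5: LHS = 2·(-5)² - 3·(-5) + 2 = 67, RHS = -(-5) = 5; 67 > 5 — holds
x = 5: LHS = 2·5² - 3·5 + 2 = 37; 37 > -5 — holds
Hence LHS − RHS is never zero or negative, i.e. LHS > RHS throughout, so the relation holds for every integer in [-5, 5].

Answer: All integers in [-5, 5]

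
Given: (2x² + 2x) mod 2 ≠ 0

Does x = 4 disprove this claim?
Substitute x = 4 into the relation:
x = 4: LHS = (2·4² + 2·4) mod 2 = 40 mod 2 = 0; 0 ≠ 0 — FAILS

Since the claim fails at x = 4, this value is a counterexample.

Answer: Yes, x = 4 is a counterexample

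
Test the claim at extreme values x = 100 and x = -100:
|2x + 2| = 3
x = 100: LHS = |2·100 + 2| = |202| = 202; 202 = 3 — FAILS
x = -100: LHS = |2·(-100) + 2| = |-198| = 198; 198 = 3 — FAILS

Answer: No, fails for both x = 100 and x = -100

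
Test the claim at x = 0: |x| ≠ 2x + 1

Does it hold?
x = 0: LHS = |0| = 0, RHS = 2·0 + 1 = 1; 0 ≠ 1 — holds

The relation is satisfied at x = 0.

Answer: Yes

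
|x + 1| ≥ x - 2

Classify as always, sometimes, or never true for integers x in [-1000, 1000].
Over all integers in [-1000, 1000], LHS − RHS is smallest at x = 0, where it equals 3:
x = 0: LHS = |0 + 1| = |1| = 1, RHS = 0 - 2 = -2; 1 ≥ -2 — holds
At the ends of the range:
x = -1000: LHS = |(-1000) + 1| = |-999| = 999, RHS = (-1000) - 2 = -1002; 999 ≥ -1002 — holds
x = 1000: LHS = |1000 + 1| = |1001| = 1001, RHS = 1000 - 2 = 998; 1001 ≥ 998 — holds
Hence LHS − RHS is never negative, i.e. LHS ≥ RHS throughout, so the relation holds for every integer in [-1000, 1000].

No counterexample exists.

Answer: Always true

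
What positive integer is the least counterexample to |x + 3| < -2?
Testing positive integers:
x = 1: LHS = |1 + 3| = |4| = 4; 4 < -2 — FAILS  ← smallest positive counterexample

Answer: x = 1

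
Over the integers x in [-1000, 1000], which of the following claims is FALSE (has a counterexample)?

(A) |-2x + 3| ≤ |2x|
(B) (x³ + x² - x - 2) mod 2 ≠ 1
(A) x = 0: LHS = |-2·0 + 3| = |3| = 3, RHS = |2·0| = |0| = 0; 3 ≤ 0 — FAILS
(B) x = 1: LHS = (1³ + 1² - 1 - 2) mod 2 = (-1) mod 2 = 1; 1 ≠ 1 — FAILS

Answer: Both A and B are false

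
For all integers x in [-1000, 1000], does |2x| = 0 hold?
The claim fails at x = 1:
x = 1: LHS = |2·1| = |2| = 2; 2 = 0 — FAILS

Because a single integer refutes it, the statement is false.

Answer: False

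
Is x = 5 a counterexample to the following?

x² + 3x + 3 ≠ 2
Substitute x = 5 into the relation:
x = 5: LHS = 5² + 3·5 + 3 = 43; 43 ≠ 2 — holds

The relation holds at x = 5, so it is not a counterexample.

Answer: No, x = 5 is not a counterexample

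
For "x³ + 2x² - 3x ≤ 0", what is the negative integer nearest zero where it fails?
Testing negative integers from -1 downward:
x = -1: LHS = (-1)³ + 2·(-1)² - 3·(-1) = 4; 4 ≤ 0 — FAILS  ← closest negative counterexample to 0

Answer: x = -1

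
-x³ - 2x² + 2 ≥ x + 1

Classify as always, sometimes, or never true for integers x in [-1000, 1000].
Holds at x = 0: LHS = -0³ - 2·0² + 2 = 2, RHS = 0 + 1 = 1; 2 ≥ 1 — holds
Fails at x = 1: LHS = -1³ - 2·1² + 2 = -1, RHS = 1 + 1 = 2; -1 ≥ 2 — FAILS
It is satisfied by some integers in the range but not all.

Answer: Sometimes true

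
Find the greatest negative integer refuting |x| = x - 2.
Testing negative integers from -1 downward:
x = -1: LHS = |-1| = 1, RHS = (-1) - 2 = -3; 1 = -3 — FAILS  ← closest negative counterexample to 0

Answer: x = -1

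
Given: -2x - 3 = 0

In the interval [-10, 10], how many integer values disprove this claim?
Counterexamples in [-10, 10]: {-10, -9, -8, -7, -6, -5, -4, -3, -2, -1, 0, 1, 2, 3, 4, 5, 6, 7, 8, 9, 10}.

Counting them gives 21 values.

Answer: 21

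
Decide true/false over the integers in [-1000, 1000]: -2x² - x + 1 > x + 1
The claim fails at x = 0:
x = 0: LHS = -2·0² - 0 + 1 = 1, RHS = 0 + 1 = 1; 1 > 1 — FAILS

Because a single integer refutes it, the statement is false.

Answer: False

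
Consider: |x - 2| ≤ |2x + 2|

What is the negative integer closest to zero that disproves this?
Testing negative integers from -1 downward:
x = -1: LHS = |(-1) - 2| = |-3| = 3, RHS = |2·(-1) + 2| = |0| = 0; 3 ≤ 0 — FAILS  ← closest negative counterexample to 0

Answer: x = -1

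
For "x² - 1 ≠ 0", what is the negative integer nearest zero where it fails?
Testing negative integers from -1 downward:
x = -1: LHS = (-1)² - 1 = 0; 0 ≠ 0 — FAILS  ← closest negative counterexample to 0

Answer: x = -1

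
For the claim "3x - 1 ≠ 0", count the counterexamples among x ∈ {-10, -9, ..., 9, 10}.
Track d = LHS − RHS over the integers in [-10, 10]. Equality would need d = 0, but d changes sign only between consecutive integers, jumping over 0:
x = 0: LHS = 3·0 - 1 = -1; -1 ≠ 0 — holds  (d = -1)
x = 1: LHS = 3·1 - 1 = 2; 2 ≠ 0 — holds  (d = 2)
Away from these crossings d keeps a constant sign, and checking every integer in [-10, 10] confirms d ≠ 0 throughout. Hence the two sides are never equal, so the relation holds for every integer in [-10, 10].

No counterexample appears in that range.

Answer: 0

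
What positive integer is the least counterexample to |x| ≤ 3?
Testing positive integers:
x = 1: LHS = |1| = 1; 1 ≤ 3 — holds
x = 2: LHS = |2| = 2; 2 ≤ 3 — holds
x = 3: LHS = |3| = 3; 3 ≤ 3 — holds
x = 4: LHS = |4| = 4; 4 ≤ 3 — FAILS  ← smallest positive counterexample

Answer: x = 4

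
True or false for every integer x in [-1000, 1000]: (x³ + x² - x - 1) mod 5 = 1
The claim fails at x = 0:
x = 0: LHS = (0³ + 0² - 0 - 1) mod 5 = (-1) mod 5 = 4; 4 = 1 — FAILS

Because a single integer refutes it, the statement is false.

Answer: False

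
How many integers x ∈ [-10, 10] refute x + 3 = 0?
Counterexamples in [-10, 10]: {-10, -9, -8, -7, -6, -5, -4, -2, -1, 0, 1, 2, 3, 4, 5, 6, 7, 8, 9, 10}.

Counting them gives 20 values.

Answer: 20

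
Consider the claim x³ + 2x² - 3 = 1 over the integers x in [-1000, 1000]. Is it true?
The claim fails at x = 0:
x = 0: LHS = 0³ + 2·0² - 3 = -3; -3 = 1 — FAILS

Because a single integer refutes it, the statement is false.

Answer: False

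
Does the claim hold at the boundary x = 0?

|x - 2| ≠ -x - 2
x = 0: LHS = |0 - 2| = |-2| = 2, RHS = -0 - 2 = -2; 2 ≠ -2 — holds

The relation is satisfied at x = 0.

Answer: Yes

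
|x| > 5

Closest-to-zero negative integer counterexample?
Testing negative integers from -1 downward:
x = -1: LHS = |-1| = 1; 1 > 5 — FAILS  ← closest negative counterexample to 0

Answer: x = -1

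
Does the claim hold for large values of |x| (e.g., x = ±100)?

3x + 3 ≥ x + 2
x = 100: LHS = 3·100 + 3 = 303, RHS = 100 + 2 = 102; 303 ≥ 102 — holds
x = -100: LHS = 3·(-100) + 3 = -297, RHS = (-100) + 2 = -98; -297 ≥ -98 — FAILS

Answer: Partially: holds for x = 100, fails for x = -100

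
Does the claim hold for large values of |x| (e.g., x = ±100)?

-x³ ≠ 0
x = 100: LHS = -100³ = -1000000; -1000000 ≠ 0 — holds
x = -100: LHS = -(-100)³ = 1000000; 1000000 ≠ 0 — holds

Answer: Yes, holds for both x = 100 and x = -100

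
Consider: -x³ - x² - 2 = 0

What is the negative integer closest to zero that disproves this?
Testing negative integers from -1 downward:
x = -1: LHS = -(-1)³ - (-1)² - 2 = -2; -2 = 0 — FAILS  ← closest negative counterexample to 0

Answer: x = -1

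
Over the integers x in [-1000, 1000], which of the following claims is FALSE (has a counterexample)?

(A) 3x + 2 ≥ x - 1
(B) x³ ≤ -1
(A) x = -2: LHS = 3·(-2) + 2 = -4, RHS = (-2) - 1 = -3; -4 ≥ -3 — FAILS
(B) x = 0: LHS = 0³ = 0; 0 ≤ -1 — FAILS

Answer: Both A and B are false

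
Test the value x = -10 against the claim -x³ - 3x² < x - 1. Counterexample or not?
Substitute x = -10 into the relation:
x = -10: LHS = -(-10)³ - 3·(-10)² = 700, RHS = (-10) - 1 = -11; 700 < -11 — FAILS

Since the claim fails at x = -10, this value is a counterexample.

Answer: Yes, x = -10 is a counterexample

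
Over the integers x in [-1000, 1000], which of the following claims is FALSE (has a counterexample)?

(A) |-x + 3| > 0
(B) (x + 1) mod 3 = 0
(A) x = 3: LHS = |-3 + 3| = |0| = 0; 0 > 0 — FAILS
(B) x = 0: LHS = (0 + 1) mod 3 = 1 mod 3 = 1; 1 = 0 — FAILS

Answer: Both A and B are false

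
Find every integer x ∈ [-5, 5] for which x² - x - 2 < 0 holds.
Holds for: {0, 1}
Fails for: {-5, -4, -3, -2, -1, 2, 3, 4, 5}

Answer: {0, 1}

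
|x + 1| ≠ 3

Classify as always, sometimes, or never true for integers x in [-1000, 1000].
Holds at x = 0: LHS = |0 + 1| = |1| = 1; 1 ≠ 3 — holds
Fails at x = 2: LHS = |2 + 1| = |3| = 3; 3 ≠ 3 — FAILS
It is satisfied by some integers in the range but not all.

Answer: Sometimes true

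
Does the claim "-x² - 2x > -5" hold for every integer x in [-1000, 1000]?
The claim fails at x = 2:
x = 2: LHS = -2² - 2·2 = -8; -8 > -5 — FAILS

Because a single integer refutes it, the statement is false.

Answer: False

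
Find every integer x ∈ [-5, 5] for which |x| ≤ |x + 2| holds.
Holds for: {-1, 0, 1, 2, 3, 4, 5}
Fails for: {-5, -4, -3, -2}

Answer: {-1, 0, 1, 2, 3, 4, 5}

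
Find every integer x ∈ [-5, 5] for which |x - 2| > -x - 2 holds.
Over all integers in [-5, 5], LHS − RHS is smallest at x = 0, where it equals 4:
x = 0: LHS = |0 - 2| = |-2| = 2, RHS = -0 - 2 = -2; 2 > -2 — holds
At the ends of the range:
x = -5: LHS = |(-5) - 2| = |-7| = 7, RHS = -(-5) - 2 = 3; 7 > 3 — holds
x = 5: LHS = |5 - 2| = |3| = 3, RHS = -5 - 2 = -7; 3 > -7 — holds
Hence LHS − RHS is never zero or negative, i.e. LHS > RHS throughout, so the relation holds for every integer in [-5, 5].

Answer: All integers in [-5, 5]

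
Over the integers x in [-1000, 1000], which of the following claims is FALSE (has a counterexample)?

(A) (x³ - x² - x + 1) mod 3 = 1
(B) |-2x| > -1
(A) x = 1: LHS = (1³ - 1² - 1 + 1) mod 3 = 0 mod 3 = 0; 0 = 1 — FAILS

(B) An absolute value is never negative, so the left side is ≥ 0 for every x, while the right side is -1. Tightest case in [-1000, 1000] is x = 0:
x = 0: LHS = |-2·0| = |0| = 0; 0 > -1 — holds
Hence LHS − RHS is never zero or negative, i.e. LHS > RHS throughout, so the relation holds for every integer in [-1000, 1000].

Only (A) has a counterexample.

Answer: A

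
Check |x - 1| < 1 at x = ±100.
x = 100: LHS = |100 - 1| = |99| = 99; 99 < 1 — FAILS
x = -100: LHS = |(-100) - 1| = |-101| = 101; 101 < 1 — FAILS

Answer: No, fails for both x = 100 and x = -100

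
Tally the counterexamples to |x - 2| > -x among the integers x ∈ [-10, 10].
Over all integers in [-10, 10], LHS − RHS is smallest at x = 0, where it equals 2:
x = 0: LHS = |0 - 2| = |-2| = 2, RHS = -0 = 0; 2 > 0 — holds
At the ends of the range:
x = -10: LHS = |(-10) - 2| = |-12| = 12, RHS = -(-10) = 10; 12 > 10 — holds
x = 10: LHS = |10 - 2| = |8| = 8; 8 > -10 — holds
Hence LHS − RHS is never zero or negative, i.e. LHS > RHS throughout, so the relation holds for every integer in [-10, 10].

No counterexample appears in that range.

Answer: 0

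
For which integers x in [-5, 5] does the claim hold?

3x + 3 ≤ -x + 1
Holds for: {-5, -4, -3, -2, -1}
Fails for: {0, 1, 2, 3, 4, 5}

Answer: {-5, -4, -3, -2, -1}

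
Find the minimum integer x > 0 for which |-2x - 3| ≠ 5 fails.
Testing positive integers:
x = 1: LHS = |-2·1 - 3| = |-5| = 5; 5 ≠ 5 — FAILS  ← smallest positive counterexample

Answer: x = 1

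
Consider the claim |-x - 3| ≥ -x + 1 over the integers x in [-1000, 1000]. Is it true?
The claim fails at x = -2:
x = -2: LHS = |-(-2) - 3| = |-1| = 1, RHS = -(-2) + 1 = 3; 1 ≥ 3 — FAILS

Because a single integer refutes it, the statement is false.

Answer: False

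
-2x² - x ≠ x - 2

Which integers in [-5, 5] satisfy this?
Track d = LHS − RHS over the integers in [-5, 5]. Equality would need d = 0, but d changes sign only between consecutive integers, jumping over 0:
x = -2: LHS = -2·(-2)² - (-2) = -6, RHS = (-2) - 2 = -4; -6 ≠ -4 — holds  (d = -2)
x = -1: LHS = -2·(-1)² - (-1) = -1, RHS = (-1) - 2 = -3; -1 ≠ -3 — holds  (d = 2)
x = 0: LHS = -2·0² - 0 = 0, RHS = 0 - 2 = -2; 0 ≠ -2 — holds  (d = 2)
x = 1: LHS = -2·1² - 1 = -3, RHS = 1 - 2 = -1; -3 ≠ -1 — holds  (d = -2)
Away from these crossings d keeps a constant sign, and checking every integer in [-5, 5] confirms d ≠ 0 throughout. Hence the two sides are never equal, so the relation holds for every integer in [-5, 5].

Answer: All integers in [-5, 5]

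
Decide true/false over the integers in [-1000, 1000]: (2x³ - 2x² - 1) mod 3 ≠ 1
The claim fails at x = -1:
x = -1: LHS = (2·(-1)³ - 2·(-1)² - 1) mod 3 = (-5) mod 3 = 1; 1 ≠ 1 — FAILS

Because a single integer refutes it, the statement is false.

Answer: False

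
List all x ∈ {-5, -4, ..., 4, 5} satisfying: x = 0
Holds for: {0}
Fails for: {-5, -4, -3, -2, -1, 1, 2, 3, 4, 5}

Answer: {0}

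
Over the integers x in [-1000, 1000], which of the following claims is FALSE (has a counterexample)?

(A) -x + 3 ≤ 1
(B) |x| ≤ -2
(A) x = 0: LHS = -0 + 3 = 3; 3 ≤ 1 — FAILS
(B) x = 0: LHS = |0| = 0; 0 ≤ -2 — FAILS

Answer: Both A and B are false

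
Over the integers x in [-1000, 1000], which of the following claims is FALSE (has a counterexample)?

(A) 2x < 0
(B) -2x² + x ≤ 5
(A) x = 0: LHS = 2·0 = 0; 0 < 0 — FAILS

(B) Over all integers in [-1000, 1000], LHS − RHS is largest at x = 0, where it equals -5:
x = 0: LHS = -2·0² + 0 = 0; 0 ≤ 5 — holds
At the ends of the range:
x = -1000: LHS = -2·(-1000)² + (-1000) = -2001000; -2001000 ≤ 5 — holds
x = 1000: LHS = -2·1000² + 1000 = -1999000; -1999000 ≤ 5 — holds
Hence LHS − RHS is never positive, i.e. LHS ≤ RHS throughout, so the relation holds for every integer in [-1000, 1000].

Only (A) has a counterexample.

Answer: A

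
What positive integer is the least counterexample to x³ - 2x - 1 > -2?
Testing positive integers:
x = 1: LHS = 1³ - 2·1 - 1 = -2; -2 > -2 — FAILS  ← smallest positive counterexample

Answer: x = 1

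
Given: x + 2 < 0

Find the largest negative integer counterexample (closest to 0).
Testing negative integers from -1 downward:
x = -1: LHS = (-1) + 2 = 1; 1 < 0 — FAILS  ← closest negative counterexample to 0

Answer: x = -1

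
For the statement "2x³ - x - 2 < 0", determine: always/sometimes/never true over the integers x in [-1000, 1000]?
Holds at x = 0: LHS = 2·0³ - 0 - 2 = -2; -2 < 0 — holds
Fails at x = 2: LHS = 2·2³ - 2 - 2 = 12; 12 < 0 — FAILS
It is satisfied by some integers in the range but not all.

Answer: Sometimes true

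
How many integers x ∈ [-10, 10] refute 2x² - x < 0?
Counterexamples in [-10, 10]: {-10, -9, -8, -7, -6, -5, -4, -3, -2, -1, 0, 1, 2, 3, 4, 5, 6, 7, 8, 9, 10}.

Counting them gives 21 values.

Answer: 21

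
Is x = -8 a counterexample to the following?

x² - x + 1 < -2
Substitute x = -8 into the relation:
x = -8: LHS = (-8)² - (-8) + 1 = 73; 73 < -2 — FAILS

Since the claim fails at x = -8, this value is a counterexample.

Answer: Yes, x = -8 is a counterexample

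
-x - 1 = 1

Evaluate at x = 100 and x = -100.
x = 100: LHS = -100 - 1 = -101; -101 = 1 — FAILS
x = -100: LHS = -(-100) - 1 = 99; 99 = 1 — FAILS

Answer: No, fails for both x = 100 and x = -100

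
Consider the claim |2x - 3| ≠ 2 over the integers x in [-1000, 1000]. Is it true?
Track d = LHS − RHS over the integers in [-1000, 1000]. Equality would need d = 0, but d changes sign only between consecutive integers, jumping over 0:
x = 0: LHS = |2·0 - 3| = |-3| = 3; 3 ≠ 2 — holds  (d = 1)
x = 1: LHS = |2·1 - 3| = |-1| = 1; 1 ≠ 2 — holds  (d = -1)
x = 2: LHS = |2·2 - 3| = |1| = 1; 1 ≠ 2 — holds  (d = -1)
x = 3: LHS = |2·3 - 3| = |3| = 3; 3 ≠ 2 — holds  (d = 1)
Away from these crossings d keeps a constant sign, and checking every integer in [-1000, 1000] confirms d ≠ 0 throughout. Hence the two sides are never equal, so the relation holds for every integer in [-1000, 1000].

No counterexample exists.

Answer: True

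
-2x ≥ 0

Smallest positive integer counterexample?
Testing positive integers:
x = 1: LHS = -2·1 = -2; -2 ≥ 0 — FAILS  ← smallest positive counterexample

Answer: x = 1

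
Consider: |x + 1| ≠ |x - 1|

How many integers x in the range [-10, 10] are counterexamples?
Counterexamples in [-10, 10]: {0}.

Counting them gives 1 values.

Answer: 1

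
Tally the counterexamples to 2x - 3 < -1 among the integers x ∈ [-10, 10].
Counterexamples in [-10, 10]: {1, 2, 3, 4, 5, 6, 7, 8, 9, 10}.

Counting them gives 10 values.

Answer: 10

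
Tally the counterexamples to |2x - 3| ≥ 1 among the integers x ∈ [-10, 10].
Over all integers in [-10, 10], LHS − RHS is smallest at x = 1, where it equals 0:
x = 1: LHS = |2·1 - 3| = |-1| = 1; 1 ≥ 1 — holds
At the ends of the range:
x = -10: LHS = |2·(-10) - 3| = |-23| = 23; 23 ≥ 1 — holds
x = 10: LHS = |2·10 - 3| = |17| = 17; 17 ≥ 1 — holds
Hence LHS − RHS is never negative, i.e. LHS ≥ RHS throughout, so the relation holds for every integer in [-10, 10].

No counterexample appears in that range.

Answer: 0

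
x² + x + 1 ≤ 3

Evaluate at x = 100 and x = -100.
x = 100: LHS = 100² + 100 + 1 = 10101; 10101 ≤ 3 — FAILS
x = -100: LHS = (-100)² + (-100) + 1 = 9901; 9901 ≤ 3 — FAILS

Answer: No, fails for both x = 100 and x = -100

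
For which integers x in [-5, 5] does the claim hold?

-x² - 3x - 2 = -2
Holds for: {-3, 0}
Fails for: {-5, -4, -2, -1, 1, 2, 3, 4, 5}

Answer: {-3, 0}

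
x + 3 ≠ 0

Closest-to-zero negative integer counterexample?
Testing negative integers from -1 downward:
x = -1: LHS = (-1) + 3 = 2; 2 ≠ 0 — holds
x = -2: LHS = (-2) + 3 = 1; 1 ≠ 0 — holds
x = -3: LHS = (-3) + 3 = 0; 0 ≠ 0 — FAILS  ← closest negative counterexample to 0

Answer: x = -3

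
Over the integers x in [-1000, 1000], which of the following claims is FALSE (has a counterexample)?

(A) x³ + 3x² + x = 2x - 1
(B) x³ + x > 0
(A) x = 0: LHS = 0³ + 3·0² + 0 = 0, RHS = 2·0 - 1 = -1; 0 = -1 — FAILS
(B) x = 0: LHS = 0³ + 0 = 0; 0 > 0 — FAILS

Answer: Both A and B are false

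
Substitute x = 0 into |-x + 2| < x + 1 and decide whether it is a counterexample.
Substitute x = 0 into the relation:
x = 0: LHS = |-0 + 2| = |2| = 2, RHS = 0 + 1 = 1; 2 < 1 — FAILS

Since the claim fails at x = 0, this value is a counterexample.

Answer: Yes, x = 0 is a counterexample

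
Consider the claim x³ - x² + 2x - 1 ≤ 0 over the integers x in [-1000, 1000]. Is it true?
The claim fails at x = 1:
x = 1: LHS = 1³ - 1² + 2·1 - 1 = 1; 1 ≤ 0 — FAILS

Because a single integer refutes it, the statement is false.

Answer: False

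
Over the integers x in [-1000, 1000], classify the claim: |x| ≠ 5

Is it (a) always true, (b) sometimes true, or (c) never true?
Holds at x = 0: LHS = |0| = 0; 0 ≠ 5 — holds
Fails at x = 5: LHS = |5| = 5; 5 ≠ 5 — FAILS
It is satisfied by some integers in the range but not all.

Answer: Sometimes true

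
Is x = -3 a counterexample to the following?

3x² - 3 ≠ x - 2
Substitute x = -3 into the relation:
x = -3: LHS = 3·(-3)² - 3 = 24, RHS = (-3) - 2 = -5; 24 ≠ -5 — holds

The relation holds at x = -3, so it is not a counterexample.

Answer: No, x = -3 is not a counterexample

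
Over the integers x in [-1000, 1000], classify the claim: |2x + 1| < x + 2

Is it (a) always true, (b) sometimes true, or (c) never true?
Holds at x = 0: LHS = |2·0 + 1| = |1| = 1, RHS = 0 + 2 = 2; 1 < 2 — holds
Fails at x = 1: LHS = |2·1 + 1| = |3| = 3, RHS = 1 + 2 = 3; 3 < 3 — FAILS
It is satisfied by some integers in the range but not all.

Answer: Sometimes true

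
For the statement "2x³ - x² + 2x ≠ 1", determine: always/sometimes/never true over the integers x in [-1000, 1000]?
Track d = LHS − RHS over the integers in [-1000, 1000]. Equality would need d = 0, but d changes sign only between consecutive integers, jumping over 0:
x = 0: LHS = 2·0³ - 0² + 2·0 = 0; 0 ≠ 1 — holds  (d = -1)
x = 1: LHS = 2·1³ - 1² + 2·1 = 3; 3 ≠ 1 — holds  (d = 2)
Away from these crossings d keeps a constant sign, and checking every integer in [-1000, 1000] confirms d ≠ 0 throughout. Hence the two sides are never equal, so the relation holds for every integer in [-1000, 1000].

No counterexample exists.

Answer: Always true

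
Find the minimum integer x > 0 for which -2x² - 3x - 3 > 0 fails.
Testing positive integers:
x = 1: LHS = -2·1² - 3·1 - 3 = -8; -8 > 0 — FAILS  ← smallest positive counterexample

Answer: x = 1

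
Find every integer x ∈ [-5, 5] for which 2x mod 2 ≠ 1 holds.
For a polynomial with integer coefficients, its value mod 2 depends only on x mod 2, so it suffices to check one representative of each residue class, x = 0, 1:
x = 0: LHS = (2·0) mod 2 = 0 mod 2 = 0; 0 ≠ 1 — holds
x = 1: LHS = (2·1) mod 2 = 2 mod 2 = 0; 0 ≠ 1 — holds
The relation holds in every residue class, so the relation holds for every integer in [-5, 5].

Answer: All integers in [-5, 5]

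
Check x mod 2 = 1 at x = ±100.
x = 100: LHS = 100 mod 2 = 0; 0 = 1 — FAILS
x = -100: LHS = (-100) mod 2 = 0; 0 = 1 — FAILS

Answer: No, fails for both x = 100 and x = -100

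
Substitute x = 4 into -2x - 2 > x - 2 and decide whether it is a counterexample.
Substitute x = 4 into the relation:
x = 4: LHS = -2·4 - 2 = -10, RHS = 4 - 2 = 2; -10 > 2 — FAILS

Since the claim fails at x = 4, this value is a counterexample.

Answer: Yes, x = 4 is a counterexample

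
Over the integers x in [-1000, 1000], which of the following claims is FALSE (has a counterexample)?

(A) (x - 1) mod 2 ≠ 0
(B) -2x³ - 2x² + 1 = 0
(A) x = 1: LHS = (1 - 1) mod 2 = 0 mod 2 = 0; 0 ≠ 0 — FAILS
(B) x = 0: LHS = -2·0³ - 2·0² + 1 = 1; 1 = 0 — FAILS

Answer: Both A and B are false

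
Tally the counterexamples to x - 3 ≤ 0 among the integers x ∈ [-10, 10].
Counterexamples in [-10, 10]: {4, 5, 6, 7, 8, 9, 10}.

Counting them gives 7 values.

Answer: 7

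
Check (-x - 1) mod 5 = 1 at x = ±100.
x = 100: LHS = (-100 - 1) mod 5 = (-101) mod 5 = 4; 4 = 1 — FAILS
x = -100: LHS = (-(-100) - 1) mod 5 = 99 mod 5 = 4; 4 = 1 — FAILS

Answer: No, fails for both x = 100 and x = -100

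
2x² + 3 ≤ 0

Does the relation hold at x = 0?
x = 0: LHS = 2·0² + 3 = 3; 3 ≤ 0 — FAILS

The relation fails at x = 0, so x = 0 is a counterexample.

Answer: No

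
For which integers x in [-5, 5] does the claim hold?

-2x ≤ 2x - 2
Holds for: {1, 2, 3, 4, 5}
Fails for: {-5, -4, -3, -2, -1, 0}

Answer: {1, 2, 3, 4, 5}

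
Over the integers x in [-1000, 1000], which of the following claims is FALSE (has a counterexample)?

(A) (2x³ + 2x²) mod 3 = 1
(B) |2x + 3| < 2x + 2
(A) x = 0: LHS = (2·0³ + 2·0²) mod 3 = 0 mod 3 = 0; 0 = 1 — FAILS
(B) x = 0: LHS = |2·0 + 3| = |3| = 3, RHS = 2·0 + 2 = 2; 3 < 2 — FAILS

Answer: Both A and B are false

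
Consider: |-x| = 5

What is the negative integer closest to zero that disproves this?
Testing negative integers from -1 downward:
x = -1: LHS = |-(-1)| = |1| = 1; 1 = 5 — FAILS  ← closest negative counterexample to 0

Answer: x = -1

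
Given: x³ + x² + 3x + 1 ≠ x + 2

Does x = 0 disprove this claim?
Substitute x = 0 into the relation:
x = 0: LHS = 0³ + 0² + 3·0 + 1 = 1, RHS = 0 + 2 = 2; 1 ≠ 2 — holds

The relation holds at x = 0, so it is not a counterexample.

Answer: No, x = 0 is not a counterexample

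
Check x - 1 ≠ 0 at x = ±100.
x = 100: LHS = 100 - 1 = 99; 99 ≠ 0 — holds
x = -100: LHS = (-100) - 1 = -101; -101 ≠ 0 — holds

Answer: Yes, holds for both x = 100 and x = -100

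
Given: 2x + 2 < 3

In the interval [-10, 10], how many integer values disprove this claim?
Counterexamples in [-10, 10]: {1, 2, 3, 4, 5, 6, 7, 8, 9, 10}.

Counting them gives 10 values.

Answer: 10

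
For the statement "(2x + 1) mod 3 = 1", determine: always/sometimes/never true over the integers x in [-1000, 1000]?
Holds at x = 0: LHS = (2·0 + 1) mod 3 = 1 mod 3 = 1; 1 = 1 — holds
Fails at x = 1: LHS = (2·1 + 1) mod 3 = 3 mod 3 = 0; 0 = 1 — FAILS
It is satisfied by some integers in the range but not all.

Answer: Sometimes true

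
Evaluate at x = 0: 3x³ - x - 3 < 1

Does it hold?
x = 0: LHS = 3·0³ - 0 - 3 = -3; -3 < 1 — holds

The relation is satisfied at x = 0.

Answer: Yes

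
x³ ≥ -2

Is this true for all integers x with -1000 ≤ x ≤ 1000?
The claim fails at x = -2:
x = -2: LHS = (-2)³ = -8; -8 ≥ -2 — FAILS

Because a single integer refutes it, the statement is false.

Answer: False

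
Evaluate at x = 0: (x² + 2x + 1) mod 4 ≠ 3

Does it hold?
x = 0: LHS = (0² + 2·0 + 1) mod 4 = 1 mod 4 = 1; 1 ≠ 3 — holds

The relation is satisfied at x = 0.

Answer: Yes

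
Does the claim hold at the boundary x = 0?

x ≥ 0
x = 0: 0 ≥ 0 — holds

The relation is satisfied at x = 0.

Answer: Yes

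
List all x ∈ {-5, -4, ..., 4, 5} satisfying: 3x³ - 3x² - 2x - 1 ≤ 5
Holds for: {-5, -4, -3, -2, -1, 0, 1}
Fails for: {2, 3, 4, 5}

Answer: {-5, -4, -3, -2, -1, 0, 1}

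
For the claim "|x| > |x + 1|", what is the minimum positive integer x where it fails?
Testing positive integers:
x = 1: LHS = |1| = 1, RHS = |1 + 1| = |2| = 2; 1 > 2 — FAILS  ← smallest positive counterexample

Answer: x = 1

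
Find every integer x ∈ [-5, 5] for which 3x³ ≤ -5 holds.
Holds for: {-5, -4, -3, -2}
Fails for: {-1, 0, 1, 2, 3, 4, 5}

Answer: {-5, -4, -3, -2}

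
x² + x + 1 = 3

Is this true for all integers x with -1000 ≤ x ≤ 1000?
The claim fails at x = 0:
x = 0: LHS = 0² + 0 + 1 = 1; 1 = 3 — FAILS

Because a single integer refutes it, the statement is false.

Answer: False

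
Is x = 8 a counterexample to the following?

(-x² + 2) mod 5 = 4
Substitute x = 8 into the relation:
x = 8: LHS = (-8² + 2) mod 5 = (-62) mod 5 = 3; 3 = 4 — FAILS

Since the claim fails at x = 8, this value is a counterexample.

Answer: Yes, x = 8 is a counterexample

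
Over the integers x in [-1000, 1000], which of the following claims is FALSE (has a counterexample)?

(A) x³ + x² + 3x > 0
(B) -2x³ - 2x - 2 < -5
(A) x = 0: LHS = 0³ + 0² + 3·0 = 0; 0 > 0 — FAILS
(B) x = 0: LHS = -2·0³ - 2·0 - 2 = -2; -2 < -5 — FAILS

Answer: Both A and B are false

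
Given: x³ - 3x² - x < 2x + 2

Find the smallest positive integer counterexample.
Testing positive integers:
x = 1: LHS = 1³ - 3·1² - 1 = -3, RHS = 2·1 + 2 = 4; -3 < 4 — holds
x = 2: LHS = 2³ - 3·2² - 2 = -6, RHS = 2·2 + 2 = 6; -6 < 6 — holds
x = 3: LHS = 3³ - 3·3² - 3 = -3, RHS = 2·3 + 2 = 8; -3 < 8 — holds
x = 4: LHS = 4³ - 3·4² - 4 = 12, RHS = 2·4 + 2 = 10; 12 < 10 — FAILS  ← smallest positive counterexample

Answer: x = 4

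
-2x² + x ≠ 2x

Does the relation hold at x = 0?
x = 0: LHS = -2·0² + 0 = 0, RHS = 2·0 = 0; 0 ≠ 0 — FAILS

The relation fails at x = 0, so x = 0 is a counterexample.

Answer: No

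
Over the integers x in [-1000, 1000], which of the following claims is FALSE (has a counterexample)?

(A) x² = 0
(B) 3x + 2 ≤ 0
(A) x = 1: LHS = 1² = 1; 1 = 0 — FAILS
(B) x = 0: LHS = 3·0 + 2 = 2; 2 ≤ 0 — FAILS

Answer: Both A and B are false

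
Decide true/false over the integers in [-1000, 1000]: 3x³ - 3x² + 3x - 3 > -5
The claim fails at x = -1:
x = -1: LHS = 3·(-1)³ - 3·(-1)² + 3·(-1) - 3 = -12; -12 > -5 — FAILS

Because a single integer refutes it, the statement is false.

Answer: False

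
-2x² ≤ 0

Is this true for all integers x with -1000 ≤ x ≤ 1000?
Over all integers in [-1000, 1000], LHS − RHS is largest at x = 0, where it equals 0:
x = 0: LHS = -2·0² = 0; 0 ≤ 0 — holds
At the ends of the range:
x = -1000: LHS = -2·(-1000)² = -2000000; -2000000 ≤ 0 — holds
x = 1000: LHS = -2·1000² = -2000000; -2000000 ≤ 0 — holds
Hence LHS − RHS is never positive, i.e. LHS ≤ RHS throughout, so the relation holds for every integer in [-1000, 1000].

No counterexample exists.

Answer: True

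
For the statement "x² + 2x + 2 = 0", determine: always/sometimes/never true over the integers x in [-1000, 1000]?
Over all integers in [-1000, 1000], LHS − RHS is always positive; it is smallest at x = -1, where it equals 1:
x = -1: LHS = (-1)² + 2·(-1) + 2 = 1; 1 = 0 — FAILS
At the ends of the range:
x = -1000: LHS = (-1000)² + 2·(-1000) + 2 = 998002; 998002 = 0 — FAILS
x = 1000: LHS = 1000² + 2·1000 + 2 = 1002002; 1002002 = 0 — FAILS
Hence LHS − RHS is never 0, i.e. the two sides are never equal, so the claimed relation (=) fails for every integer in [-1000, 1000].

No integer in the range satisfies it.

Answer: Never true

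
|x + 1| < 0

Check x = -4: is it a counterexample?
Substitute x = -4 into the relation:
x = -4: LHS = |(-4) + 1| = |-3| = 3; 3 < 0 — FAILS

Since the claim fails at x = -4, this value is a counterexample.

Answer: Yes, x = -4 is a counterexample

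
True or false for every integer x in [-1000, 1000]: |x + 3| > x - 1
Over all integers in [-1000, 1000], LHS − RHS is smallest at x = 0, where it equals 4:
x = 0: LHS = |0 + 3| = |3| = 3, RHS = 0 - 1 = -1; 3 > -1 — holds
At the ends of the range:
x = -1000: LHS = |(-1000) + 3| = |-997| = 997, RHS = (-1000) - 1 = -1001; 997 > -1001 — holds
x = 1000: LHS = |1000 + 3| = |1003| = 1003, RHS = 1000 - 1 = 999; 1003 > 999 — holds
Hence LHS − RHS is never zero or negative, i.e. LHS > RHS throughout, so the relation holds for every integer in [-1000, 1000].

No counterexample exists.

Answer: True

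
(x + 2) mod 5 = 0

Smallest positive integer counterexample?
Testing positive integers:
x = 1: LHS = (1 + 2) mod 5 = 3 mod 5 = 3; 3 = 0 — FAILS  ← smallest positive counterexample

Answer: x = 1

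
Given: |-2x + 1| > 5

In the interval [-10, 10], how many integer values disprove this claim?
Counterexamples in [-10, 10]: {-2, -1, 0, 1, 2, 3}.

Counting them gives 6 values.

Answer: 6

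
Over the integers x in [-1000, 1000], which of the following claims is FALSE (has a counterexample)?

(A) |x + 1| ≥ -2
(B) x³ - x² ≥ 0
(A) An absolute value is never negative, so the left side is ≥ 0 for every x, while the right side is -2. Tightest case in [-1000, 1000] is x = -1:
x = -1: LHS = |(-1) + 1| = |0| = 0; 0 ≥ -2 — holds
Hence LHS − RHS is never negative, i.e. LHS ≥ RHS throughout, so the relation holds for every integer in [-1000, 1000].

(B) x = -1: LHS = (-1)³ - (-1)² = -2; -2 ≥ 0 — FAILS

Only (B) has a counterexample.

Answer: B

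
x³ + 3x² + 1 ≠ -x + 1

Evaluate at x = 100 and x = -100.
x = 100: LHS = 100³ + 3·100² + 1 = 1030001, RHS = -100 + 1 = -99; 1030001 ≠ -99 — holds
x = -100: LHS = (-100)³ + 3·(-100)² + 1 = -969999, RHS = -(-100) + 1 = 101; -969999 ≠ 101 — holds

Answer: Yes, holds for both x = 100 and x = -100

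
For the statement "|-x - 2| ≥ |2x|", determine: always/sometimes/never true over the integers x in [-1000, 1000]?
Holds at x = 0: LHS = |-0 - 2| = |-2| = 2, RHS = |2·0| = |0| = 0; 2 ≥ 0 — holds
Fails at x = -1: LHS = |-(-1) - 2| = |-1| = 1, RHS = |2·(-1)| = |-2| = 2; 1 ≥ 2 — FAILS
It is satisfied by some integers in the range but not all.

Answer: Sometimes true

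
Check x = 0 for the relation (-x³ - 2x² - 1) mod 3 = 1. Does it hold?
x = 0: LHS = (-0³ - 2·0² - 1) mod 3 = (-1) mod 3 = 2; 2 = 1 — FAILS

The relation fails at x = 0, so x = 0 is a counterexample.

Answer: No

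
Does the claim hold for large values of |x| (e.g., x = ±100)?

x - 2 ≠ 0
x = 100: LHS = 100 - 2 = 98; 98 ≠ 0 — holds
x = -100: LHS = (-100) - 2 = -102; -102 ≠ 0 — holds

Answer: Yes, holds for both x = 100 and x = -100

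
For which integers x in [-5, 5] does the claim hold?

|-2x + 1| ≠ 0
Over all integers in [-5, 5], LHS − RHS is always positive; it is smallest at x = 0, where it equals 1:
x = 0: LHS = |-2·0 + 1| = |1| = 1; 1 ≠ 0 — holds
At the ends of the range:
x = -5: LHS = |-2·(-5) + 1| = |11| = 11; 11 ≠ 0 — holds
x = 5: LHS = |-2·5 + 1| = |-9| = 9; 9 ≠ 0 — holds
Hence LHS − RHS is never 0, i.e. the two sides are never equal, so the relation holds for every integer in [-5, 5].

Answer: All integers in [-5, 5]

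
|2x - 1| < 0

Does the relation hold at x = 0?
x = 0: LHS = |2·0 - 1| = |-1| = 1; 1 < 0 — FAILS

The relation fails at x = 0, so x = 0 is a counterexample.

Answer: No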